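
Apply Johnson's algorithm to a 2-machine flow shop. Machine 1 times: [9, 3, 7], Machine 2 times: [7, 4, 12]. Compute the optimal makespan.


Apply Johnson's rule:
  Group 1 (a <= b): [(2, 3, 4), (3, 7, 12)]
  Group 2 (a > b): [(1, 9, 7)]
Optimal job order: [2, 3, 1]
Schedule:
  Job 2: M1 done at 3, M2 done at 7
  Job 3: M1 done at 10, M2 done at 22
  Job 1: M1 done at 19, M2 done at 29
Makespan = 29

29


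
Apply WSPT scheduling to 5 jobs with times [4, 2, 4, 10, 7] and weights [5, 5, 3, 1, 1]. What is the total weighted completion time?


Compute p/w ratios and sort ascending (WSPT): [(2, 5), (4, 5), (4, 3), (7, 1), (10, 1)]
Compute weighted completion times:
  Job (p=2,w=5): C=2, w*C=5*2=10
  Job (p=4,w=5): C=6, w*C=5*6=30
  Job (p=4,w=3): C=10, w*C=3*10=30
  Job (p=7,w=1): C=17, w*C=1*17=17
  Job (p=10,w=1): C=27, w*C=1*27=27
Total weighted completion time = 114

114


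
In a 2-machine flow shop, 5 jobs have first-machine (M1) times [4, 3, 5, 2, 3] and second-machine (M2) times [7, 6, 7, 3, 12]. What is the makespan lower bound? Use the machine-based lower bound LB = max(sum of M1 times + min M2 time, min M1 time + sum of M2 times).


LB1 = sum(M1 times) + min(M2 times) = 17 + 3 = 20
LB2 = min(M1 times) + sum(M2 times) = 2 + 35 = 37
Lower bound = max(LB1, LB2) = max(20, 37) = 37

37


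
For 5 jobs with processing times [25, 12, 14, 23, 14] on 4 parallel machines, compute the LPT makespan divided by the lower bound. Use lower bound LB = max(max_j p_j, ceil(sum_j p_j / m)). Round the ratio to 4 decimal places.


LPT order: [25, 23, 14, 14, 12]
Machine loads after assignment: [25, 23, 26, 14]
LPT makespan = 26
Lower bound = max(max_job, ceil(total/4)) = max(25, 22) = 25
Ratio = 26 / 25 = 1.04

1.04


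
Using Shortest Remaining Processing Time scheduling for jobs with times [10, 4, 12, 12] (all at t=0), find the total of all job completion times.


Since all jobs arrive at t=0, SRPT equals SPT ordering.
SPT order: [4, 10, 12, 12]
Completion times:
  Job 1: p=4, C=4
  Job 2: p=10, C=14
  Job 3: p=12, C=26
  Job 4: p=12, C=38
Total completion time = 4 + 14 + 26 + 38 = 82

82


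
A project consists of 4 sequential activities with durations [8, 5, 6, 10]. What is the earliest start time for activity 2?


Activity 2 starts after activities 1 through 1 complete.
Predecessor durations: [8]
ES = 8 = 8

8


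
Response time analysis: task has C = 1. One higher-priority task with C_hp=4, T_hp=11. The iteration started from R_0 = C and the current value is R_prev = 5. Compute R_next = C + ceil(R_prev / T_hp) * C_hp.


R_next = C + ceil(R_prev / T_hp) * C_hp
ceil(5 / 11) = ceil(0.4545) = 1
Interference = 1 * 4 = 4
R_next = 1 + 4 = 5
R_next = R_prev, so the iteration has converged (response time = 5).

5


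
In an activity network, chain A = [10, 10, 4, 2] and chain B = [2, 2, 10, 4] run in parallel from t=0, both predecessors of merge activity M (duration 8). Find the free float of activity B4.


ES(B4) = sum of predecessors on chain B = 14
EF(B4) = ES + duration = 14 + 4 = 18
Successor of B4 is M. ES(M) = max(sum(A), sum(B)) = max(26, 18) = 26
Free float = ES(successor) - EF(current) = 26 - 18 = 8

8


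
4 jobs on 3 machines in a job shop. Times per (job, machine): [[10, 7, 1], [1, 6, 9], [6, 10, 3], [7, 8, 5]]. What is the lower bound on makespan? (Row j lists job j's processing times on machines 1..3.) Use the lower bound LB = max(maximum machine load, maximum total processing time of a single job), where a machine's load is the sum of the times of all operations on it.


Machine loads:
  Machine 1: 10 + 1 + 6 + 7 = 24
  Machine 2: 7 + 6 + 10 + 8 = 31
  Machine 3: 1 + 9 + 3 + 5 = 18
Max machine load = 31
Job totals:
  Job 1: 18
  Job 2: 16
  Job 3: 19
  Job 4: 20
Max job total = 20
Lower bound = max(31, 20) = 31

31


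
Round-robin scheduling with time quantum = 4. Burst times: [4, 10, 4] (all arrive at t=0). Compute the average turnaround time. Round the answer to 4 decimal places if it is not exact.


Time quantum = 4
Execution trace:
  J1 runs 4 units, time = 4
  J2 runs 4 units, time = 8
  J3 runs 4 units, time = 12
  J2 runs 4 units, time = 16
  J2 runs 2 units, time = 18
Finish times: [4, 18, 12]
Average turnaround = 34/3 = 11.3333

11.3333


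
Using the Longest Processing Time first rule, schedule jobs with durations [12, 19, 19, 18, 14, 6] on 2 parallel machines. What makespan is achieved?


Sort jobs in decreasing order (LPT): [19, 19, 18, 14, 12, 6]
Assign each job to the least loaded machine:
  Machine 1: jobs [19, 18, 6], load = 43
  Machine 2: jobs [19, 14, 12], load = 45
Makespan = max load = 45

45


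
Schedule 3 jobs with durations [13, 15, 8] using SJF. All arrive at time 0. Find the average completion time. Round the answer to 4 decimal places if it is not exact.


SJF order (ascending): [8, 13, 15]
Completion times:
  Job 1: burst=8, C=8
  Job 2: burst=13, C=21
  Job 3: burst=15, C=36
Average completion = 65/3 = 21.6667

21.6667


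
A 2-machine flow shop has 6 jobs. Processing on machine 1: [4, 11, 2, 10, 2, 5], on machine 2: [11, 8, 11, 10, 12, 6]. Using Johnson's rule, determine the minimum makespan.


Apply Johnson's rule:
  Group 1 (a <= b): [(3, 2, 11), (5, 2, 12), (1, 4, 11), (6, 5, 6), (4, 10, 10)]
  Group 2 (a > b): [(2, 11, 8)]
Optimal job order: [3, 5, 1, 6, 4, 2]
Schedule:
  Job 3: M1 done at 2, M2 done at 13
  Job 5: M1 done at 4, M2 done at 25
  Job 1: M1 done at 8, M2 done at 36
  Job 6: M1 done at 13, M2 done at 42
  Job 4: M1 done at 23, M2 done at 52
  Job 2: M1 done at 34, M2 done at 60
Makespan = 60

60


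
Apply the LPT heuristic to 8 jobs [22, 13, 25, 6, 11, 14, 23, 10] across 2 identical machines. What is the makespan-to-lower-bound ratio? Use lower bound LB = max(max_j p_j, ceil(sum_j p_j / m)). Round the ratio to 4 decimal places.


LPT order: [25, 23, 22, 14, 13, 11, 10, 6]
Machine loads after assignment: [62, 62]
LPT makespan = 62
Lower bound = max(max_job, ceil(total/2)) = max(25, 62) = 62
Ratio = 62 / 62 = 1.0

1.0


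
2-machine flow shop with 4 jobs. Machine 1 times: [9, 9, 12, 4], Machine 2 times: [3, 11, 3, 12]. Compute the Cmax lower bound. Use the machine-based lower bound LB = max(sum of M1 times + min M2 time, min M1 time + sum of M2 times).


LB1 = sum(M1 times) + min(M2 times) = 34 + 3 = 37
LB2 = min(M1 times) + sum(M2 times) = 4 + 29 = 33
Lower bound = max(LB1, LB2) = max(37, 33) = 37

37


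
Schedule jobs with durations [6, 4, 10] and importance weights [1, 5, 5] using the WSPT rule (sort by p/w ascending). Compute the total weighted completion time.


Compute p/w ratios and sort ascending (WSPT): [(4, 5), (10, 5), (6, 1)]
Compute weighted completion times:
  Job (p=4,w=5): C=4, w*C=5*4=20
  Job (p=10,w=5): C=14, w*C=5*14=70
  Job (p=6,w=1): C=20, w*C=1*20=20
Total weighted completion time = 110

110


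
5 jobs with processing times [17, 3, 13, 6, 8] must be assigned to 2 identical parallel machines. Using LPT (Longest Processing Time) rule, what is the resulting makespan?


Sort jobs in decreasing order (LPT): [17, 13, 8, 6, 3]
Assign each job to the least loaded machine:
  Machine 1: jobs [17, 6], load = 23
  Machine 2: jobs [13, 8, 3], load = 24
Makespan = max load = 24

24


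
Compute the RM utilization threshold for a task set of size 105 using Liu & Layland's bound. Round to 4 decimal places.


Compute 2^(1/105) = 1.0066232390
Subtract 1: 1.0066232390 - 1 = 0.0066232390
Multiply by n: 105 * 0.0066232390 = 0.6954400950
Round to 4 dp: 0.6954

0.6954


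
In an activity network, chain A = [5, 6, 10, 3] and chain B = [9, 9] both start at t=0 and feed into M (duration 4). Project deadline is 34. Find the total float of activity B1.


Forward pass: ES(B1) = sum of predecessors on chain B = 0
EF = ES + duration = 0 + 9 = 9
Backward pass: LF(M) = deadline = 34; LS(M) = 34 - 4 = 30
LF(B1) = LS(M) - sum(successors on chain B) = 30 - 9 = 21
LS = LF - duration = 21 - 9 = 12
Total float = LS - ES = 12 - 0 = 12

12


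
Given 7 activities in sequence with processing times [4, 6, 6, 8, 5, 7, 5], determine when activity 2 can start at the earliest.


Activity 2 starts after activities 1 through 1 complete.
Predecessor durations: [4]
ES = 4 = 4

4


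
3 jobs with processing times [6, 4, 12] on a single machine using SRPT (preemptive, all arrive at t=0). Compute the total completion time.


Since all jobs arrive at t=0, SRPT equals SPT ordering.
SPT order: [4, 6, 12]
Completion times:
  Job 1: p=4, C=4
  Job 2: p=6, C=10
  Job 3: p=12, C=22
Total completion time = 4 + 10 + 22 = 36

36


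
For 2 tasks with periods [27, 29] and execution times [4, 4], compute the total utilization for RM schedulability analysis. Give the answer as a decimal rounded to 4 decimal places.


Compute individual utilizations (exact fractions):
  Task 1: C/T = 4/27 (approx. 0.1481)
  Task 2: C/T = 4/29 (approx. 0.1379)
Total utilization U = 4/27 + 4/29 = 224/783
Rounded to 4 decimal places: U = 0.2861
RM (Liu & Layland) bound for 2 tasks = 0.828427; compare with U = 224/783 (approx. 0.286079)
U <= bound, so schedulable by RM sufficient condition.

0.2861


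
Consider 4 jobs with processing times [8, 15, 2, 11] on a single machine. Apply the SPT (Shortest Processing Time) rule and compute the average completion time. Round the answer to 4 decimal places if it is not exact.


Sort jobs by processing time (SPT order): [2, 8, 11, 15]
Compute completion times sequentially:
  Job 1: processing = 2, completes at 2
  Job 2: processing = 8, completes at 10
  Job 3: processing = 11, completes at 21
  Job 4: processing = 15, completes at 36
Sum of completion times = 69
Average completion time = 69/4 = 17.25

17.25


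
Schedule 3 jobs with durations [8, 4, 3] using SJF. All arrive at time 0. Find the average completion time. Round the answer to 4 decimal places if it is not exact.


SJF order (ascending): [3, 4, 8]
Completion times:
  Job 1: burst=3, C=3
  Job 2: burst=4, C=7
  Job 3: burst=8, C=15
Average completion = 25/3 = 8.3333

8.3333


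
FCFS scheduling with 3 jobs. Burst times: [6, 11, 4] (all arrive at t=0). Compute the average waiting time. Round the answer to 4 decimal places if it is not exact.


FCFS order (as given): [6, 11, 4]
Waiting times:
  Job 1: wait = 0
  Job 2: wait = 6
  Job 3: wait = 17
Sum of waiting times = 23
Average waiting time = 23/3 = 7.6667

7.6667


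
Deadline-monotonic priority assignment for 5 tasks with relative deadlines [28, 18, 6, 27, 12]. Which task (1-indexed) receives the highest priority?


Sort tasks by relative deadline (ascending):
  Task 3: deadline = 6
  Task 5: deadline = 12
  Task 2: deadline = 18
  Task 4: deadline = 27
  Task 1: deadline = 28
Priority order (highest first): [3, 5, 2, 4, 1]
Highest priority task = 3

3


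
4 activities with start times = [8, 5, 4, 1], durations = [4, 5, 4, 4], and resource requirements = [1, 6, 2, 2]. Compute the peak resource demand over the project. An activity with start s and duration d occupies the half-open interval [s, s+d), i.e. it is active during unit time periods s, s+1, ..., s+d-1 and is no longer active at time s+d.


Each activity i is active on [start_i, start_i + duration_i).
Compute total resource usage per time slot:
  t=0: active resources = [], total = 0
  t=1: active resources = [2], total = 2
  t=2: active resources = [2], total = 2
  t=3: active resources = [2], total = 2
  t=4: active resources = [2, 2], total = 4
  t=5: active resources = [6, 2], total = 8
  t=6: active resources = [6, 2], total = 8
  t=7: active resources = [6, 2], total = 8
  t=8: active resources = [1, 6], total = 7
  t=9: active resources = [1, 6], total = 7
  t=10: active resources = [1], total = 1
  t=11: active resources = [1], total = 1
Peak resource demand = 8

8


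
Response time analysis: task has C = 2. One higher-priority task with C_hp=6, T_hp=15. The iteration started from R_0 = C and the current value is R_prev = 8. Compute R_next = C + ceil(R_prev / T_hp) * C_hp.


R_next = C + ceil(R_prev / T_hp) * C_hp
ceil(8 / 15) = ceil(0.5333) = 1
Interference = 1 * 6 = 6
R_next = 2 + 6 = 8
R_next = R_prev, so the iteration has converged (response time = 8).

8


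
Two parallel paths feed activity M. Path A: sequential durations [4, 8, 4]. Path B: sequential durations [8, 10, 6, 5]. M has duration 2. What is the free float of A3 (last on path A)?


ES(A3) = sum of predecessors on chain A = 12
EF(A3) = ES + duration = 12 + 4 = 16
Successor of A3 is M. ES(M) = max(sum(A), sum(B)) = max(16, 29) = 29
Free float = ES(successor) - EF(current) = 29 - 16 = 13

13


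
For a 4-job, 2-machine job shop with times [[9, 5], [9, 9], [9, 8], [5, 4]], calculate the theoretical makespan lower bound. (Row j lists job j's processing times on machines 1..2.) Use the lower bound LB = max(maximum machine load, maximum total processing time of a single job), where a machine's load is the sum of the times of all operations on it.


Machine loads:
  Machine 1: 9 + 9 + 9 + 5 = 32
  Machine 2: 5 + 9 + 8 + 4 = 26
Max machine load = 32
Job totals:
  Job 1: 14
  Job 2: 18
  Job 3: 17
  Job 4: 9
Max job total = 18
Lower bound = max(32, 18) = 32

32


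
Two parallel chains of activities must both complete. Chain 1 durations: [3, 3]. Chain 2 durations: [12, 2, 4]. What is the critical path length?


Path A total = 3 + 3 = 6
Path B total = 12 + 2 + 4 = 18
Critical path = longest path = max(6, 18) = 18

18


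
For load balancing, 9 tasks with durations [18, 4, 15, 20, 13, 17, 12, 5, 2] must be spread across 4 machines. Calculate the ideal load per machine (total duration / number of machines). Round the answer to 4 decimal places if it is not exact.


Total processing time = 18 + 4 + 15 + 20 + 13 + 17 + 12 + 5 + 2 = 106
Number of machines = 4
Ideal balanced load = 106 / 4 = 26.5

26.5


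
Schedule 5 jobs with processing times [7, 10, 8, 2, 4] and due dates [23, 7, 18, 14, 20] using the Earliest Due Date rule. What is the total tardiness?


Sort by due date (EDD order): [(10, 7), (2, 14), (8, 18), (4, 20), (7, 23)]
Compute completion times and tardiness:
  Job 1: p=10, d=7, C=10, tardiness=max(0,10-7)=3
  Job 2: p=2, d=14, C=12, tardiness=max(0,12-14)=0
  Job 3: p=8, d=18, C=20, tardiness=max(0,20-18)=2
  Job 4: p=4, d=20, C=24, tardiness=max(0,24-20)=4
  Job 5: p=7, d=23, C=31, tardiness=max(0,31-23)=8
Total tardiness = 17

17


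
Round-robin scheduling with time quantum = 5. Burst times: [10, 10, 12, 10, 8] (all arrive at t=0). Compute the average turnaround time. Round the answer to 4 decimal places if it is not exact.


Time quantum = 5
Execution trace:
  J1 runs 5 units, time = 5
  J2 runs 5 units, time = 10
  J3 runs 5 units, time = 15
  J4 runs 5 units, time = 20
  J5 runs 5 units, time = 25
  J1 runs 5 units, time = 30
  J2 runs 5 units, time = 35
  J3 runs 5 units, time = 40
  J4 runs 5 units, time = 45
  J5 runs 3 units, time = 48
  J3 runs 2 units, time = 50
Finish times: [30, 35, 50, 45, 48]
Average turnaround = 208/5 = 41.6

41.6


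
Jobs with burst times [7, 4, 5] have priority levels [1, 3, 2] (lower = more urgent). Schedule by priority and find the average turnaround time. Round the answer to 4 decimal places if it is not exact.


Sort by priority (ascending = highest first):
Order: [(1, 7), (2, 5), (3, 4)]
Completion times:
  Priority 1, burst=7, C=7
  Priority 2, burst=5, C=12
  Priority 3, burst=4, C=16
Average turnaround = 35/3 = 11.6667

11.6667


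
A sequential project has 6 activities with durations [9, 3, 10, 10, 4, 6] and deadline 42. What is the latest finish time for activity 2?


LF(activity 2) = deadline - sum of successor durations
Successors: activities 3 through 6 with durations [10, 10, 4, 6]
Sum of successor durations = 30
LF = 42 - 30 = 12

12


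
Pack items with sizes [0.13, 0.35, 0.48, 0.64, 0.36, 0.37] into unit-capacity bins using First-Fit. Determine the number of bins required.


Place items sequentially using First-Fit:
  Item 0.13 -> new Bin 1
  Item 0.35 -> Bin 1 (now 0.48)
  Item 0.48 -> Bin 1 (now 0.96)
  Item 0.64 -> new Bin 2
  Item 0.36 -> Bin 2 (now 1.0)
  Item 0.37 -> new Bin 3
Total bins used = 3

3


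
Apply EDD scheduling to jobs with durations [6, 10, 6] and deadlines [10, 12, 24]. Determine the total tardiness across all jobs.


Sort by due date (EDD order): [(6, 10), (10, 12), (6, 24)]
Compute completion times and tardiness:
  Job 1: p=6, d=10, C=6, tardiness=max(0,6-10)=0
  Job 2: p=10, d=12, C=16, tardiness=max(0,16-12)=4
  Job 3: p=6, d=24, C=22, tardiness=max(0,22-24)=0
Total tardiness = 4

4


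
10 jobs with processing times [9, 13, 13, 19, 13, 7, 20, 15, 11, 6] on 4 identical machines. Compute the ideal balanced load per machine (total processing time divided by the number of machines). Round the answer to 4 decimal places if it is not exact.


Total processing time = 9 + 13 + 13 + 19 + 13 + 7 + 20 + 15 + 11 + 6 = 126
Number of machines = 4
Ideal balanced load = 126 / 4 = 31.5

31.5


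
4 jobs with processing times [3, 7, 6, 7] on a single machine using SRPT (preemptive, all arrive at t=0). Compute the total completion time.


Since all jobs arrive at t=0, SRPT equals SPT ordering.
SPT order: [3, 6, 7, 7]
Completion times:
  Job 1: p=3, C=3
  Job 2: p=6, C=9
  Job 3: p=7, C=16
  Job 4: p=7, C=23
Total completion time = 3 + 9 + 16 + 23 = 51

51


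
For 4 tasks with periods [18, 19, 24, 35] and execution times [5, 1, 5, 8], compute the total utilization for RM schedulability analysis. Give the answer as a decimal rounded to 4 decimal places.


Compute individual utilizations (exact fractions):
  Task 1: C/T = 5/18 (approx. 0.2778)
  Task 2: C/T = 1/19 (approx. 0.0526)
  Task 3: C/T = 5/24 (approx. 0.2083)
  Task 4: C/T = 8/35 (approx. 0.2286)
Total utilization U = 5/18 + 1/19 + 5/24 + 8/35 = 36739/47880
Rounded to 4 decimal places: U = 0.7673
RM (Liu & Layland) bound for 4 tasks = 0.756828; compare with U = 36739/47880 (approx. 0.767314)
bound < U <= 1, so the RM sufficient condition is not met (inconclusive; an exact test such as response-time analysis is needed).

0.7673


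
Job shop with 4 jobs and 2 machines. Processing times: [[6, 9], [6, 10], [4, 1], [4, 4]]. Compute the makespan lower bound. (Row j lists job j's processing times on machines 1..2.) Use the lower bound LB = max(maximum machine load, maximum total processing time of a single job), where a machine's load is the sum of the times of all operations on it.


Machine loads:
  Machine 1: 6 + 6 + 4 + 4 = 20
  Machine 2: 9 + 10 + 1 + 4 = 24
Max machine load = 24
Job totals:
  Job 1: 15
  Job 2: 16
  Job 3: 5
  Job 4: 8
Max job total = 16
Lower bound = max(24, 16) = 24

24


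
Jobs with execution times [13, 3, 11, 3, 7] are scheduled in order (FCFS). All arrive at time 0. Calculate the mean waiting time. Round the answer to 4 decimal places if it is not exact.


FCFS order (as given): [13, 3, 11, 3, 7]
Waiting times:
  Job 1: wait = 0
  Job 2: wait = 13
  Job 3: wait = 16
  Job 4: wait = 27
  Job 5: wait = 30
Sum of waiting times = 86
Average waiting time = 86/5 = 17.2

17.2


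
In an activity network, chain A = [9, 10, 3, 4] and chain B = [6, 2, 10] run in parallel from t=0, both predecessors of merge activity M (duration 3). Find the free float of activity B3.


ES(B3) = sum of predecessors on chain B = 8
EF(B3) = ES + duration = 8 + 10 = 18
Successor of B3 is M. ES(M) = max(sum(A), sum(B)) = max(26, 18) = 26
Free float = ES(successor) - EF(current) = 26 - 18 = 8

8


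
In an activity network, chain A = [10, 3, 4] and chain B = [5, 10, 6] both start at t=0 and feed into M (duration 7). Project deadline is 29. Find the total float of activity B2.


Forward pass: ES(B2) = sum of predecessors on chain B = 5
EF = ES + duration = 5 + 10 = 15
Backward pass: LF(M) = deadline = 29; LS(M) = 29 - 7 = 22
LF(B2) = LS(M) - sum(successors on chain B) = 22 - 6 = 16
LS = LF - duration = 16 - 10 = 6
Total float = LS - ES = 6 - 5 = 1

1


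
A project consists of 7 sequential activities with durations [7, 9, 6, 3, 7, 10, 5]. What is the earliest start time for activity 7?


Activity 7 starts after activities 1 through 6 complete.
Predecessor durations: [7, 9, 6, 3, 7, 10]
ES = 7 + 9 + 6 + 3 + 7 + 10 = 42

42


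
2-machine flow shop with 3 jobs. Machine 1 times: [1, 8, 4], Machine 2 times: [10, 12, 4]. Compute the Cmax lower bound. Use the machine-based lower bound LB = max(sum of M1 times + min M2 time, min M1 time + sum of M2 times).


LB1 = sum(M1 times) + min(M2 times) = 13 + 4 = 17
LB2 = min(M1 times) + sum(M2 times) = 1 + 26 = 27
Lower bound = max(LB1, LB2) = max(17, 27) = 27

27


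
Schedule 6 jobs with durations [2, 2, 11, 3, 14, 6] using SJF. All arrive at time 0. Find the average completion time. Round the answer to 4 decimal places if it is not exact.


SJF order (ascending): [2, 2, 3, 6, 11, 14]
Completion times:
  Job 1: burst=2, C=2
  Job 2: burst=2, C=4
  Job 3: burst=3, C=7
  Job 4: burst=6, C=13
  Job 5: burst=11, C=24
  Job 6: burst=14, C=38
Average completion = 88/6 = 14.6667

14.6667


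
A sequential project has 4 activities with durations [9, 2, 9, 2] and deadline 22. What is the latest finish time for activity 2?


LF(activity 2) = deadline - sum of successor durations
Successors: activities 3 through 4 with durations [9, 2]
Sum of successor durations = 11
LF = 22 - 11 = 11

11


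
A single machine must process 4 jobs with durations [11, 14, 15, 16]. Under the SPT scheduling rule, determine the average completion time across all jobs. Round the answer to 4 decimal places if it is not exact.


Sort jobs by processing time (SPT order): [11, 14, 15, 16]
Compute completion times sequentially:
  Job 1: processing = 11, completes at 11
  Job 2: processing = 14, completes at 25
  Job 3: processing = 15, completes at 40
  Job 4: processing = 16, completes at 56
Sum of completion times = 132
Average completion time = 132/4 = 33.0

33.0


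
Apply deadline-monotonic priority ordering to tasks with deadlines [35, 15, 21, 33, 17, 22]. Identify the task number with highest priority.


Sort tasks by relative deadline (ascending):
  Task 2: deadline = 15
  Task 5: deadline = 17
  Task 3: deadline = 21
  Task 6: deadline = 22
  Task 4: deadline = 33
  Task 1: deadline = 35
Priority order (highest first): [2, 5, 3, 6, 4, 1]
Highest priority task = 2

2


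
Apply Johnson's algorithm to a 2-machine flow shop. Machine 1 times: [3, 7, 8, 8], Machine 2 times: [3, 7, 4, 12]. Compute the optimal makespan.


Apply Johnson's rule:
  Group 1 (a <= b): [(1, 3, 3), (2, 7, 7), (4, 8, 12)]
  Group 2 (a > b): [(3, 8, 4)]
Optimal job order: [1, 2, 4, 3]
Schedule:
  Job 1: M1 done at 3, M2 done at 6
  Job 2: M1 done at 10, M2 done at 17
  Job 4: M1 done at 18, M2 done at 30
  Job 3: M1 done at 26, M2 done at 34
Makespan = 34

34


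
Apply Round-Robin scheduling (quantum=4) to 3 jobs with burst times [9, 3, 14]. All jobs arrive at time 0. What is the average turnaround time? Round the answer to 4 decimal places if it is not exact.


Time quantum = 4
Execution trace:
  J1 runs 4 units, time = 4
  J2 runs 3 units, time = 7
  J3 runs 4 units, time = 11
  J1 runs 4 units, time = 15
  J3 runs 4 units, time = 19
  J1 runs 1 units, time = 20
  J3 runs 4 units, time = 24
  J3 runs 2 units, time = 26
Finish times: [20, 7, 26]
Average turnaround = 53/3 = 17.6667

17.6667


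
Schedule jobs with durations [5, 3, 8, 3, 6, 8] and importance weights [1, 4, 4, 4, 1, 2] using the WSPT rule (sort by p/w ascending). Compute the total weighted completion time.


Compute p/w ratios and sort ascending (WSPT): [(3, 4), (3, 4), (8, 4), (8, 2), (5, 1), (6, 1)]
Compute weighted completion times:
  Job (p=3,w=4): C=3, w*C=4*3=12
  Job (p=3,w=4): C=6, w*C=4*6=24
  Job (p=8,w=4): C=14, w*C=4*14=56
  Job (p=8,w=2): C=22, w*C=2*22=44
  Job (p=5,w=1): C=27, w*C=1*27=27
  Job (p=6,w=1): C=33, w*C=1*33=33
Total weighted completion time = 196

196


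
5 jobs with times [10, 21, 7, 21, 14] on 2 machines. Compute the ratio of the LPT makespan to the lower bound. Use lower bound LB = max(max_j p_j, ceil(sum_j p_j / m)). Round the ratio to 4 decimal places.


LPT order: [21, 21, 14, 10, 7]
Machine loads after assignment: [35, 38]
LPT makespan = 38
Lower bound = max(max_job, ceil(total/2)) = max(21, 37) = 37
Ratio = 38 / 37 = 1.027

1.027


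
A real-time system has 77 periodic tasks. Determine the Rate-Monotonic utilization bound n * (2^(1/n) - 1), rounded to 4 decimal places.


Compute 2^(1/77) = 1.0090425505
Subtract 1: 1.0090425505 - 1 = 0.0090425505
Multiply by n: 77 * 0.0090425505 = 0.6962763885
Round to 4 dp: 0.6963

0.6963


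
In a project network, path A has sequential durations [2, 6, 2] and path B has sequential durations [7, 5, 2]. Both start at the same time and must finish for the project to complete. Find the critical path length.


Path A total = 2 + 6 + 2 = 10
Path B total = 7 + 5 + 2 = 14
Critical path = longest path = max(10, 14) = 14

14


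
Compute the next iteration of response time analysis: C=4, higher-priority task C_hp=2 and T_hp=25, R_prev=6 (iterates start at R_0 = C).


R_next = C + ceil(R_prev / T_hp) * C_hp
ceil(6 / 25) = ceil(0.24) = 1
Interference = 1 * 2 = 2
R_next = 4 + 2 = 6
R_next = R_prev, so the iteration has converged (response time = 6).

6


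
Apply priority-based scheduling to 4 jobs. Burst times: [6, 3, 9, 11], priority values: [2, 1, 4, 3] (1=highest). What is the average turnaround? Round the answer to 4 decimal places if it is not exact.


Sort by priority (ascending = highest first):
Order: [(1, 3), (2, 6), (3, 11), (4, 9)]
Completion times:
  Priority 1, burst=3, C=3
  Priority 2, burst=6, C=9
  Priority 3, burst=11, C=20
  Priority 4, burst=9, C=29
Average turnaround = 61/4 = 15.25

15.25


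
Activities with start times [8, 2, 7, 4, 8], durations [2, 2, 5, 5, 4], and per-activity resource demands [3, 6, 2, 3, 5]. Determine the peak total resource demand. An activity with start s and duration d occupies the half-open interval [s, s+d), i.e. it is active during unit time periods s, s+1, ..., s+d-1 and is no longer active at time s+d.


Each activity i is active on [start_i, start_i + duration_i).
Compute total resource usage per time slot:
  t=0: active resources = [], total = 0
  t=1: active resources = [], total = 0
  t=2: active resources = [6], total = 6
  t=3: active resources = [6], total = 6
  t=4: active resources = [3], total = 3
  t=5: active resources = [3], total = 3
  t=6: active resources = [3], total = 3
  t=7: active resources = [2, 3], total = 5
  t=8: active resources = [3, 2, 3, 5], total = 13
  t=9: active resources = [3, 2, 5], total = 10
  t=10: active resources = [2, 5], total = 7
  t=11: active resources = [2, 5], total = 7
Peak resource demand = 13

13


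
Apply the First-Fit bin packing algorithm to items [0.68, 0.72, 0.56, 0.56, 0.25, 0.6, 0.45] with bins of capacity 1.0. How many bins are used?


Place items sequentially using First-Fit:
  Item 0.68 -> new Bin 1
  Item 0.72 -> new Bin 2
  Item 0.56 -> new Bin 3
  Item 0.56 -> new Bin 4
  Item 0.25 -> Bin 1 (now 0.93)
  Item 0.6 -> new Bin 5
  Item 0.45 -> new Bin 6
Total bins used = 6

6


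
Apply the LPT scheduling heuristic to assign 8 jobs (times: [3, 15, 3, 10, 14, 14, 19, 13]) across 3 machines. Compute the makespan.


Sort jobs in decreasing order (LPT): [19, 15, 14, 14, 13, 10, 3, 3]
Assign each job to the least loaded machine:
  Machine 1: jobs [19, 10], load = 29
  Machine 2: jobs [15, 13, 3], load = 31
  Machine 3: jobs [14, 14, 3], load = 31
Makespan = max load = 31

31


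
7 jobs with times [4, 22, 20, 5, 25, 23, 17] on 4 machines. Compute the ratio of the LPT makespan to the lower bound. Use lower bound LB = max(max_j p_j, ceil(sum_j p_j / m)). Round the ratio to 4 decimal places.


LPT order: [25, 23, 22, 20, 17, 5, 4]
Machine loads after assignment: [25, 27, 27, 37]
LPT makespan = 37
Lower bound = max(max_job, ceil(total/4)) = max(25, 29) = 29
Ratio = 37 / 29 = 1.2759

1.2759


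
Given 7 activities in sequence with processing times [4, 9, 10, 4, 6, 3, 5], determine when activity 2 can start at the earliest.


Activity 2 starts after activities 1 through 1 complete.
Predecessor durations: [4]
ES = 4 = 4

4


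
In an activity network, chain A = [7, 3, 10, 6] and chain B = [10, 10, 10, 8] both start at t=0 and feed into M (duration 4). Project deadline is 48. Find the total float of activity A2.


Forward pass: ES(A2) = sum of predecessors on chain A = 7
EF = ES + duration = 7 + 3 = 10
Backward pass: LF(M) = deadline = 48; LS(M) = 48 - 4 = 44
LF(A2) = LS(M) - sum(successors on chain A) = 44 - 16 = 28
LS = LF - duration = 28 - 3 = 25
Total float = LS - ES = 25 - 7 = 18

18


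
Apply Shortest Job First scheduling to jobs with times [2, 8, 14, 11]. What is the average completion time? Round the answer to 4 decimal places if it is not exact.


SJF order (ascending): [2, 8, 11, 14]
Completion times:
  Job 1: burst=2, C=2
  Job 2: burst=8, C=10
  Job 3: burst=11, C=21
  Job 4: burst=14, C=35
Average completion = 68/4 = 17.0

17.0


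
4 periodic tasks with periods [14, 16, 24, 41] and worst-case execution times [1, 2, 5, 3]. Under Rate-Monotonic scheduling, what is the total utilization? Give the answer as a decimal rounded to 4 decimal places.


Compute individual utilizations (exact fractions):
  Task 1: C/T = 1/14 (approx. 0.0714)
  Task 2: C/T = 2/16 = 1/8 (approx. 0.125)
  Task 3: C/T = 5/24 (approx. 0.2083)
  Task 4: C/T = 3/41 (approx. 0.0732)
Total utilization U = 1/14 + 1/8 + 5/24 + 3/41 = 823/1722
Rounded to 4 decimal places: U = 0.4779
RM (Liu & Layland) bound for 4 tasks = 0.756828; compare with U = 823/1722 (approx. 0.477933)
U <= bound, so schedulable by RM sufficient condition.

0.4779


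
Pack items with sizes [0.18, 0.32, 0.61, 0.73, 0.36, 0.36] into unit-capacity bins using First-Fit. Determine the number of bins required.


Place items sequentially using First-Fit:
  Item 0.18 -> new Bin 1
  Item 0.32 -> Bin 1 (now 0.5)
  Item 0.61 -> new Bin 2
  Item 0.73 -> new Bin 3
  Item 0.36 -> Bin 1 (now 0.86)
  Item 0.36 -> Bin 2 (now 0.97)
Total bins used = 3

3


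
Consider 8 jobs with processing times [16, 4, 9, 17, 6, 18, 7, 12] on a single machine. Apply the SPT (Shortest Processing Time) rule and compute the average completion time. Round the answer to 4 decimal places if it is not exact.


Sort jobs by processing time (SPT order): [4, 6, 7, 9, 12, 16, 17, 18]
Compute completion times sequentially:
  Job 1: processing = 4, completes at 4
  Job 2: processing = 6, completes at 10
  Job 3: processing = 7, completes at 17
  Job 4: processing = 9, completes at 26
  Job 5: processing = 12, completes at 38
  Job 6: processing = 16, completes at 54
  Job 7: processing = 17, completes at 71
  Job 8: processing = 18, completes at 89
Sum of completion times = 309
Average completion time = 309/8 = 38.625

38.625


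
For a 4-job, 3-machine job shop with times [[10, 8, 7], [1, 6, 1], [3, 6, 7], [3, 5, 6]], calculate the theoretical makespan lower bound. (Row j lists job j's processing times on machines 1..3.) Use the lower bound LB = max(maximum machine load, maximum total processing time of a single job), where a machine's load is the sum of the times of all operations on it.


Machine loads:
  Machine 1: 10 + 1 + 3 + 3 = 17
  Machine 2: 8 + 6 + 6 + 5 = 25
  Machine 3: 7 + 1 + 7 + 6 = 21
Max machine load = 25
Job totals:
  Job 1: 25
  Job 2: 8
  Job 3: 16
  Job 4: 14
Max job total = 25
Lower bound = max(25, 25) = 25

25


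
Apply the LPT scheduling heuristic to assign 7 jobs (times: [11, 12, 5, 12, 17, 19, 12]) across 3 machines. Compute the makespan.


Sort jobs in decreasing order (LPT): [19, 17, 12, 12, 12, 11, 5]
Assign each job to the least loaded machine:
  Machine 1: jobs [19, 11], load = 30
  Machine 2: jobs [17, 12], load = 29
  Machine 3: jobs [12, 12, 5], load = 29
Makespan = max load = 30

30


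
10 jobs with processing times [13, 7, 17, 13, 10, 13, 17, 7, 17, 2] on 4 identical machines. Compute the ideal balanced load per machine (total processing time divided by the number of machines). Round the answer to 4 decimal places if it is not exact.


Total processing time = 13 + 7 + 17 + 13 + 10 + 13 + 17 + 7 + 17 + 2 = 116
Number of machines = 4
Ideal balanced load = 116 / 4 = 29.0

29.0


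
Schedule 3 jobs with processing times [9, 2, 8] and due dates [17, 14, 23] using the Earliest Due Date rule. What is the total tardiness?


Sort by due date (EDD order): [(2, 14), (9, 17), (8, 23)]
Compute completion times and tardiness:
  Job 1: p=2, d=14, C=2, tardiness=max(0,2-14)=0
  Job 2: p=9, d=17, C=11, tardiness=max(0,11-17)=0
  Job 3: p=8, d=23, C=19, tardiness=max(0,19-23)=0
Total tardiness = 0

0


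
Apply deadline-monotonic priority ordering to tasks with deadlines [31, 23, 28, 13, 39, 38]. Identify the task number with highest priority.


Sort tasks by relative deadline (ascending):
  Task 4: deadline = 13
  Task 2: deadline = 23
  Task 3: deadline = 28
  Task 1: deadline = 31
  Task 6: deadline = 38
  Task 5: deadline = 39
Priority order (highest first): [4, 2, 3, 1, 6, 5]
Highest priority task = 4

4


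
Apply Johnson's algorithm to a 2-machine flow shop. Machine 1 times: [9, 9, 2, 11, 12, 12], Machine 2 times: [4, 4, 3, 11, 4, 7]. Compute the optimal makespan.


Apply Johnson's rule:
  Group 1 (a <= b): [(3, 2, 3), (4, 11, 11)]
  Group 2 (a > b): [(6, 12, 7), (1, 9, 4), (2, 9, 4), (5, 12, 4)]
Optimal job order: [3, 4, 6, 1, 2, 5]
Schedule:
  Job 3: M1 done at 2, M2 done at 5
  Job 4: M1 done at 13, M2 done at 24
  Job 6: M1 done at 25, M2 done at 32
  Job 1: M1 done at 34, M2 done at 38
  Job 2: M1 done at 43, M2 done at 47
  Job 5: M1 done at 55, M2 done at 59
Makespan = 59

59


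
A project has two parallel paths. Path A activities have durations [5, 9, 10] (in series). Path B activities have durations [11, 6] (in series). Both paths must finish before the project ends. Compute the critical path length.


Path A total = 5 + 9 + 10 = 24
Path B total = 11 + 6 = 17
Critical path = longest path = max(24, 17) = 24

24


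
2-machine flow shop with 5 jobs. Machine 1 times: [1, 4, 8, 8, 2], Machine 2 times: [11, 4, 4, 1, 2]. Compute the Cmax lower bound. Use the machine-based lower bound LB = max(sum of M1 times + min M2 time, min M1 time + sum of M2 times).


LB1 = sum(M1 times) + min(M2 times) = 23 + 1 = 24
LB2 = min(M1 times) + sum(M2 times) = 1 + 22 = 23
Lower bound = max(LB1, LB2) = max(24, 23) = 24

24


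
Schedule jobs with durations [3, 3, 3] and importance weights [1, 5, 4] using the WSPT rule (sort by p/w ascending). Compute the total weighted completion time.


Compute p/w ratios and sort ascending (WSPT): [(3, 5), (3, 4), (3, 1)]
Compute weighted completion times:
  Job (p=3,w=5): C=3, w*C=5*3=15
  Job (p=3,w=4): C=6, w*C=4*6=24
  Job (p=3,w=1): C=9, w*C=1*9=9
Total weighted completion time = 48

48


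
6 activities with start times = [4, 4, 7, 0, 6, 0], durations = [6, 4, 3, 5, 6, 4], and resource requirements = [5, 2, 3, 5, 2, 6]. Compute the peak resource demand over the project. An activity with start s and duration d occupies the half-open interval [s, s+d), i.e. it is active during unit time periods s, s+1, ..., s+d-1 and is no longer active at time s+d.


Each activity i is active on [start_i, start_i + duration_i).
Compute total resource usage per time slot:
  t=0: active resources = [5, 6], total = 11
  t=1: active resources = [5, 6], total = 11
  t=2: active resources = [5, 6], total = 11
  t=3: active resources = [5, 6], total = 11
  t=4: active resources = [5, 2, 5], total = 12
  t=5: active resources = [5, 2], total = 7
  t=6: active resources = [5, 2, 2], total = 9
  t=7: active resources = [5, 2, 3, 2], total = 12
  t=8: active resources = [5, 3, 2], total = 10
  t=9: active resources = [5, 3, 2], total = 10
  t=10: active resources = [2], total = 2
  t=11: active resources = [2], total = 2
Peak resource demand = 12

12


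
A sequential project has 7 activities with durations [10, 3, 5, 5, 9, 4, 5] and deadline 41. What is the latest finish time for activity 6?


LF(activity 6) = deadline - sum of successor durations
Successors: activities 7 through 7 with durations [5]
Sum of successor durations = 5
LF = 41 - 5 = 36

36


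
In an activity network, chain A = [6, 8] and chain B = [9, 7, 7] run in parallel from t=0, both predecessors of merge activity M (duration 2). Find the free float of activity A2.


ES(A2) = sum of predecessors on chain A = 6
EF(A2) = ES + duration = 6 + 8 = 14
Successor of A2 is M. ES(M) = max(sum(A), sum(B)) = max(14, 23) = 23
Free float = ES(successor) - EF(current) = 23 - 14 = 9

9


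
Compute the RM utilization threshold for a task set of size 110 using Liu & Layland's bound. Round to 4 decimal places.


Compute 2^(1/110) = 1.0063212332
Subtract 1: 1.0063212332 - 1 = 0.0063212332
Multiply by n: 110 * 0.0063212332 = 0.6953356520
Round to 4 dp: 0.6953

0.6953


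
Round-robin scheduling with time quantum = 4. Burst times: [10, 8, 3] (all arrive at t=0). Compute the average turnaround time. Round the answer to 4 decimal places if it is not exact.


Time quantum = 4
Execution trace:
  J1 runs 4 units, time = 4
  J2 runs 4 units, time = 8
  J3 runs 3 units, time = 11
  J1 runs 4 units, time = 15
  J2 runs 4 units, time = 19
  J1 runs 2 units, time = 21
Finish times: [21, 19, 11]
Average turnaround = 51/3 = 17.0

17.0


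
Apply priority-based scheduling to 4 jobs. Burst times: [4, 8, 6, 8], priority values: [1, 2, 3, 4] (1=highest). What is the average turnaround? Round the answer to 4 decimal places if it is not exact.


Sort by priority (ascending = highest first):
Order: [(1, 4), (2, 8), (3, 6), (4, 8)]
Completion times:
  Priority 1, burst=4, C=4
  Priority 2, burst=8, C=12
  Priority 3, burst=6, C=18
  Priority 4, burst=8, C=26
Average turnaround = 60/4 = 15.0

15.0


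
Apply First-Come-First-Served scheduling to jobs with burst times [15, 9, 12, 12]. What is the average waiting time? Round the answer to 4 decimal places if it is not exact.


FCFS order (as given): [15, 9, 12, 12]
Waiting times:
  Job 1: wait = 0
  Job 2: wait = 15
  Job 3: wait = 24
  Job 4: wait = 36
Sum of waiting times = 75
Average waiting time = 75/4 = 18.75

18.75


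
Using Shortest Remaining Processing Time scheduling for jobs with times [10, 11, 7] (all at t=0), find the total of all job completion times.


Since all jobs arrive at t=0, SRPT equals SPT ordering.
SPT order: [7, 10, 11]
Completion times:
  Job 1: p=7, C=7
  Job 2: p=10, C=17
  Job 3: p=11, C=28
Total completion time = 7 + 17 + 28 = 52

52


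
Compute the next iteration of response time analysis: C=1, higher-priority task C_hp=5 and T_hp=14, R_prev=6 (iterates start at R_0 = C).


R_next = C + ceil(R_prev / T_hp) * C_hp
ceil(6 / 14) = ceil(0.4286) = 1
Interference = 1 * 5 = 5
R_next = 1 + 5 = 6
R_next = R_prev, so the iteration has converged (response time = 6).

6


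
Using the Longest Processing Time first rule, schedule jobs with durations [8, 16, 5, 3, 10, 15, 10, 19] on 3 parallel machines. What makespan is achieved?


Sort jobs in decreasing order (LPT): [19, 16, 15, 10, 10, 8, 5, 3]
Assign each job to the least loaded machine:
  Machine 1: jobs [19, 8], load = 27
  Machine 2: jobs [16, 10, 3], load = 29
  Machine 3: jobs [15, 10, 5], load = 30
Makespan = max load = 30

30


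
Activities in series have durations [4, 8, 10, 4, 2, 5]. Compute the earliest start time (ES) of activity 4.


Activity 4 starts after activities 1 through 3 complete.
Predecessor durations: [4, 8, 10]
ES = 4 + 8 + 10 = 22

22


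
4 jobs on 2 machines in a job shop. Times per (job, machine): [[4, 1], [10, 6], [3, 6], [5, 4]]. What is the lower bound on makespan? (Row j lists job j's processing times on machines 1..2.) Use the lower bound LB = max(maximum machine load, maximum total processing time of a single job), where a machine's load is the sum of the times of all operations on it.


Machine loads:
  Machine 1: 4 + 10 + 3 + 5 = 22
  Machine 2: 1 + 6 + 6 + 4 = 17
Max machine load = 22
Job totals:
  Job 1: 5
  Job 2: 16
  Job 3: 9
  Job 4: 9
Max job total = 16
Lower bound = max(22, 16) = 22

22
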